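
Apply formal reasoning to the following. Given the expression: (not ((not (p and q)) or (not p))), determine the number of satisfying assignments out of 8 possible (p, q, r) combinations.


Check all 8 assignments:
p=0, q=0, r=0: 0
p=0, q=0, r=1: 0
p=0, q=1, r=0: 0
p=0, q=1, r=1: 0
p=1, q=0, r=0: 0
p=1, q=0, r=1: 0
p=1, q=1, r=0: 1
p=1, q=1, r=1: 1
Count of True = 2

2


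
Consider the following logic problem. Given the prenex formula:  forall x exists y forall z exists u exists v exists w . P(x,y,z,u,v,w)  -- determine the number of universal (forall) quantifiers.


Quantifier prefix: forall x exists y forall z exists u exists v exists w
Mark each quantifier type:
  U E U E E E
Universal count = 2, Existential count = 4
Asked for universal (forall) quantifiers: 2

2


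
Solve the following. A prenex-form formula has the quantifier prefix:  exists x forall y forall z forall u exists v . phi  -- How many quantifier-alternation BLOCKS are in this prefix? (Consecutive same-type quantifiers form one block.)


Quantifier-type sequence: E A A A E  (A=forall, E=exists)
Group into maximal same-type runs:
  Ex1 | Ax3 | Ex1
Number of blocks = 3

3


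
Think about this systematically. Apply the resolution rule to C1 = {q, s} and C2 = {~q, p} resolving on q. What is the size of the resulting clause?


Remove q from C1 and ~q from C2.
C1 remainder: {s}
C2 remainder: {p}
Union (resolvent): {p, s}
Resolvent has 2 literal(s).

2


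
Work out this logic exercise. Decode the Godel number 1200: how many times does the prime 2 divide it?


Factorize 1200 by dividing by 2 repeatedly.
Division steps: 2 divides 1200 exactly 4 time(s).
Exponent of 2 = 4

4


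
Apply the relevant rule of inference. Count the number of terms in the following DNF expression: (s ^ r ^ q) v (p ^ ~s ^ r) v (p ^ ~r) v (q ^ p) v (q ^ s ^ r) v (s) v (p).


A DNF formula is a disjunction of terms (conjunctions).
Terms are separated by v.
Counting the disjuncts: 7 terms.

7


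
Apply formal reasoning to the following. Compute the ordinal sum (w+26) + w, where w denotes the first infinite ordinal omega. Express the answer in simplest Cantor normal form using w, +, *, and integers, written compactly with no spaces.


Compute (w+26) + w.
Ordinal + is associative but NOT commutative; for finite n>0, n + w = w but w + n stays w+n.
(w+26) + w = w + (26+w) = w + w = w*2 (the finite tail 26 is absorbed by the right w).
Result = w*2

w*2


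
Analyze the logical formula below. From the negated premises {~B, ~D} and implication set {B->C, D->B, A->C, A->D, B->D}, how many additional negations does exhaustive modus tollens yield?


Initial negated facts: {~B, ~D}
Apply modus tollens to closure:
  ~D and A->D  =>  ~A
Final negated: {~A, ~B, ~D}
New negations: {~A}
Count = 1

1


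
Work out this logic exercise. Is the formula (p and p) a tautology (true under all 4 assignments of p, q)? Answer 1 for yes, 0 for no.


Check all 4 assignments:
p=0, q=0: 0
p=0, q=1: 0
p=1, q=0: 1
p=1, q=1: 1
Satisfying count = 2/4.
Tautology iff count = 4: no.

0


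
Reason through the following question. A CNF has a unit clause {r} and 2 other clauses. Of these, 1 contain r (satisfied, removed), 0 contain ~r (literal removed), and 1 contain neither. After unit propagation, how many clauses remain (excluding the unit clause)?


Satisfied (removed): 1
Shortened (remain): 0
Unchanged (remain): 1
Remaining = 0 + 1 = 1

1


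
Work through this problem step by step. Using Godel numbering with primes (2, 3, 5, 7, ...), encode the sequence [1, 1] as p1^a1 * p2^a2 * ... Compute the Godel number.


Encode each element as an exponent of the corresponding prime:
  2^1 = 2
  3^1 = 3
Product = 2 * 3 = 6

6


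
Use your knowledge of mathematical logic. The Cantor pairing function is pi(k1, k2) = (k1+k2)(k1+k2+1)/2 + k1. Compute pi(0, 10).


k1 + k2 = 10
(k1+k2)(k1+k2+1)/2 = 10 * 11 / 2 = 55
pi = 55 + 0 = 55

55


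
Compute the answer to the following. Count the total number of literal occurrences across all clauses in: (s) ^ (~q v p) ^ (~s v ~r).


Counting literals in each clause:
Clause 1: 1 literal(s)
Clause 2: 2 literal(s)
Clause 3: 2 literal(s)
Total = 5

5


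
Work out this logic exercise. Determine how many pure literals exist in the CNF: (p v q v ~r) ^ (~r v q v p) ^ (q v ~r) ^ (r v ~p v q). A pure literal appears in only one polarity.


Check each variable for pure literal status:
p: mixed (not pure)
q: pure positive
r: mixed (not pure)
Pure literal count = 1

1


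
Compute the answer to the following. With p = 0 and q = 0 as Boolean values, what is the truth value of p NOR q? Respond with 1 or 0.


p = 0, q = 0
Operation: p NOR q
Evaluate: 0 NOR 0 = 1

1


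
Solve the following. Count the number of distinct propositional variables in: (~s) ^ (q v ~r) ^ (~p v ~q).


Identify each variable that appears in the formula.
Variables found: p, q, r, s
Count = 4

4


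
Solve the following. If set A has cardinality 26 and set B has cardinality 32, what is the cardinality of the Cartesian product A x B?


The Cartesian product A x B contains all ordered pairs (a, b).
|A x B| = |A| * |B| = 26 * 32 = 832

832


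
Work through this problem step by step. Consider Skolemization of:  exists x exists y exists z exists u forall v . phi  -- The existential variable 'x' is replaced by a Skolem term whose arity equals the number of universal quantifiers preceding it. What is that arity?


Quantifier prefix: exists x exists y exists z exists u forall v
'x' is existentially quantified at position 1.
No universal quantifiers precede it.
Skolem function arity = 0 (a Skolem constant)

0


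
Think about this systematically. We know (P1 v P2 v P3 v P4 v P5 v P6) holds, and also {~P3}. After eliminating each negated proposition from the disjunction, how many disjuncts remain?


Original disjuncts (6): P1, P2, P3, P4, P5, P6
Negated (eliminate): ~P3
Remaining disjuncts: P1, P2, P4, P5, P6
Count = 6 - 1 = 5

5


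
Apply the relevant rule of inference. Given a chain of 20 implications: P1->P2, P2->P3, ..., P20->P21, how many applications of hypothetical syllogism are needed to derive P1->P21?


With 20 implications in a chain connecting 21 propositions:
P1->P2, P2->P3, ..., P20->P21
Steps needed = (number of implications) - 1 = 20 - 1 = 19

19


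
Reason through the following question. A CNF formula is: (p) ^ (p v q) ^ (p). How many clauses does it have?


A CNF formula is a conjunction of clauses.
Clauses are separated by ^.
Counting the conjuncts: 3 clauses.

3


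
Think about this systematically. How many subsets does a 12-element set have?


The power set of a set with n elements has 2^n elements.
|P(S)| = 2^12 = 4096

4096


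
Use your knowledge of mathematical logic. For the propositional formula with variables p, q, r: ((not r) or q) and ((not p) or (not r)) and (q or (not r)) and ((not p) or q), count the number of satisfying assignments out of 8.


Evaluate all 8 assignments for p, q, r:
p=0, q=0, r=0: 1
p=0, q=0, r=1: 0
p=0, q=1, r=0: 1
p=0, q=1, r=1: 1
p=1, q=0, r=0: 0
p=1, q=0, r=1: 0
p=1, q=1, r=0: 1
p=1, q=1, r=1: 0
Satisfying count = 4

4


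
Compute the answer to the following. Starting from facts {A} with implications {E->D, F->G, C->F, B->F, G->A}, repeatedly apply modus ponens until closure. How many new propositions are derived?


Initial facts: {A}
Apply modus ponens to closure:
  (no implication fires)
Final known: {A}
New propositions: {(none)}
Count = 0

0


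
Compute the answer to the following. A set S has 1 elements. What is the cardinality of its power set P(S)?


The power set of a set with n elements has 2^n elements.
|P(S)| = 2^1 = 2

2


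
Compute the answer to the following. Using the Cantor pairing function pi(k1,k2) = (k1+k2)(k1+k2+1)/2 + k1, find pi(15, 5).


k1 + k2 = 20
(k1+k2)(k1+k2+1)/2 = 20 * 21 / 2 = 210
pi = 210 + 15 = 225

225


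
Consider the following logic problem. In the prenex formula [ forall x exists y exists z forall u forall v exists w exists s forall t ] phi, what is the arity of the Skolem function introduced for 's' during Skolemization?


Quantifier prefix: forall x exists y exists z forall u forall v exists w exists s forall t
's' is existentially quantified at position 7.
Universal variables preceding it: x, u, v
Skolem function arity = 3

3


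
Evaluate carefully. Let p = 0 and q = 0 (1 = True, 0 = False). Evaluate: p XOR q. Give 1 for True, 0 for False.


p = 0, q = 0
Operation: p XOR q
Evaluate: 0 XOR 0 = 0

0


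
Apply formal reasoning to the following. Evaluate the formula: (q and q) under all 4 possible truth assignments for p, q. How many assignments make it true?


Check all 4 assignments:
p=0, q=0: 0
p=0, q=1: 1
p=1, q=0: 0
p=1, q=1: 1
Count of True = 2

2


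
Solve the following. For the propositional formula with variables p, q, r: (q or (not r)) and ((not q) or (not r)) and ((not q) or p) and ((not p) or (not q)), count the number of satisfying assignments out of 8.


Evaluate all 8 assignments for p, q, r:
p=0, q=0, r=0: 1
p=0, q=0, r=1: 0
p=0, q=1, r=0: 0
p=0, q=1, r=1: 0
p=1, q=0, r=0: 1
p=1, q=0, r=1: 0
p=1, q=1, r=0: 0
p=1, q=1, r=1: 0
Satisfying count = 2

2


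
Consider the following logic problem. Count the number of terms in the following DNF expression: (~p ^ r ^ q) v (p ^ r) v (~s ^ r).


A DNF formula is a disjunction of terms (conjunctions).
Terms are separated by v.
Counting the disjuncts: 3 terms.

3


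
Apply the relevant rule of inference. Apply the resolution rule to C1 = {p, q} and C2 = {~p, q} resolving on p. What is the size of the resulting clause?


Remove p from C1 and ~p from C2.
C1 remainder: {q}
C2 remainder: {q}
Union (resolvent): {q}
Resolvent has 1 literal(s).

1


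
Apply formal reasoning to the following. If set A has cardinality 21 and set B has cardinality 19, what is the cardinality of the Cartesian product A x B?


The Cartesian product A x B contains all ordered pairs (a, b).
|A x B| = |A| * |B| = 21 * 19 = 399

399


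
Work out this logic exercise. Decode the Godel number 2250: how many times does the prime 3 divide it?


Factorize 2250 by dividing by 3 repeatedly.
Division steps: 3 divides 2250 exactly 2 time(s).
Exponent of 3 = 2

2


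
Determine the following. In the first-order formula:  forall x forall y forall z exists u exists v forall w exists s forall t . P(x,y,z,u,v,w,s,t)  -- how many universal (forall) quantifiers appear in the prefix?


Quantifier prefix: forall x forall y forall z exists u exists v forall w exists s forall t
Mark each quantifier type:
  U U U E E U E U
Universal count = 5, Existential count = 3
Asked for universal (forall) quantifiers: 5

5


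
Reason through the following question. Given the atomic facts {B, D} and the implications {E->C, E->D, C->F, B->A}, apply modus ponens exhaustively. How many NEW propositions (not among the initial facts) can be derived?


Initial facts: {B, D}
Apply modus ponens to closure:
  B and B->A  =>  A
Final known: {A, B, D}
New propositions: {A}
Count = 1

1


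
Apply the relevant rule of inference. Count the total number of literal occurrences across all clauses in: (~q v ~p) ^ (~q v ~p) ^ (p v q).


Counting literals in each clause:
Clause 1: 2 literal(s)
Clause 2: 2 literal(s)
Clause 3: 2 literal(s)
Total = 6

6


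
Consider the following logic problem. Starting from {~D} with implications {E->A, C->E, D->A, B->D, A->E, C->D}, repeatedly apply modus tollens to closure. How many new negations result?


Initial negated facts: {~D}
Apply modus tollens to closure:
  ~D and B->D  =>  ~B
  ~D and C->D  =>  ~C
Final negated: {~B, ~C, ~D}
New negations: {~B, ~C}
Count = 2

2


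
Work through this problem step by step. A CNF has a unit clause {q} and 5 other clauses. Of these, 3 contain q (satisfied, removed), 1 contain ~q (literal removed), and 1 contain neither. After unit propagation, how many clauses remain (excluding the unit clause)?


Satisfied (removed): 3
Shortened (remain): 1
Unchanged (remain): 1
Remaining = 1 + 1 = 2

2


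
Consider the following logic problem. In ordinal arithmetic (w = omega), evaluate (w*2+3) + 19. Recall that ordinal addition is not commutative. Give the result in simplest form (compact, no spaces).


Compute (w*2+3) + 19.
Ordinal + is associative but NOT commutative; for finite n>0, n + w = w but w + n stays w+n.
By associativity: (w*2+3) + 19 = w*2 + (3+19) = w*2+22.
Result = w*2+22

w*2+22


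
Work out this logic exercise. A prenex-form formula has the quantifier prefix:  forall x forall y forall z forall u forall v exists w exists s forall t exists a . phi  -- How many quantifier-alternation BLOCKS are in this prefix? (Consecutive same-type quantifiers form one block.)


Quantifier-type sequence: A A A A A E E A E  (A=forall, E=exists)
Group into maximal same-type runs:
  Ax5 | Ex2 | Ax1 | Ex1
Number of blocks = 4

4


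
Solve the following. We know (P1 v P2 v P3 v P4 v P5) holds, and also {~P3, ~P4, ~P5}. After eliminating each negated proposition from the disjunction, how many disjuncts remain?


Original disjuncts (5): P1, P2, P3, P4, P5
Negated (eliminate): ~P3, ~P4, ~P5
Remaining disjuncts: P1, P2
Count = 5 - 3 = 2

2


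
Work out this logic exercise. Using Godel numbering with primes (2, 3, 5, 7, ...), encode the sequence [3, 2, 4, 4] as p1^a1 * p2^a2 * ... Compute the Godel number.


Encode each element as an exponent of the corresponding prime:
  2^3 = 8
  3^2 = 9
  5^4 = 625
  7^4 = 2401
Product = 8 * 9 * 625 * 2401 = 108045000

108045000


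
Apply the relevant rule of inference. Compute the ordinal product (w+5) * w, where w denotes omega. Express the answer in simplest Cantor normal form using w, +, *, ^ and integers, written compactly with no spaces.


Compute (w+5) * w.
Ordinal * is associative and left-distributive over +, but NOT commutative; for finite n>1, n*w = w but w*n stays w*n.
(w+5) * w = sup{(w+5)*k : k<w} = sup{w*k+5} = w^2 (the +5 tail is absorbed in the limit).
Result = w^2

w^2


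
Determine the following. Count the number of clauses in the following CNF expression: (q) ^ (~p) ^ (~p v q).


A CNF formula is a conjunction of clauses.
Clauses are separated by ^.
Counting the conjuncts: 3 clauses.

3


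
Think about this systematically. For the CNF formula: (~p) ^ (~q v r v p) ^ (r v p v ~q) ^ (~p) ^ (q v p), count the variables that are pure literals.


Check each variable for pure literal status:
p: mixed (not pure)
q: mixed (not pure)
r: pure positive
Pure literal count = 1

1


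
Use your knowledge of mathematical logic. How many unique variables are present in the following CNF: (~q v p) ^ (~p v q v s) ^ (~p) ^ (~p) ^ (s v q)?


Identify each variable that appears in the formula.
Variables found: p, q, s
Count = 3

3


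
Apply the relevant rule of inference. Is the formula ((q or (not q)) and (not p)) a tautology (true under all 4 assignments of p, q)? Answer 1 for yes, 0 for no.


Check all 4 assignments:
p=0, q=0: 1
p=0, q=1: 1
p=1, q=0: 0
p=1, q=1: 0
Satisfying count = 2/4.
Tautology iff count = 4: no.

0


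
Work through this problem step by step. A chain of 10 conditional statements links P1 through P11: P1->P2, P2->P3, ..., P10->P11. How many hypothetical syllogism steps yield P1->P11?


With 10 implications in a chain connecting 11 propositions:
P1->P2, P2->P3, ..., P10->P11
Steps needed = (number of implications) - 1 = 10 - 1 = 9

9


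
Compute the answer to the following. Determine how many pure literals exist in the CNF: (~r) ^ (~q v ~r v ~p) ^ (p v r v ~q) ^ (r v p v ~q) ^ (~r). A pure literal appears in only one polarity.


Check each variable for pure literal status:
p: mixed (not pure)
q: pure negative
r: mixed (not pure)
Pure literal count = 1

1


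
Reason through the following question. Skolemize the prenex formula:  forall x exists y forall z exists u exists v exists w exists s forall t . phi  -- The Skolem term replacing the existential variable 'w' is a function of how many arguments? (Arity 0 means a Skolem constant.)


Quantifier prefix: forall x exists y forall z exists u exists v exists w exists s forall t
'w' is existentially quantified at position 6.
Universal variables preceding it: x, z
Skolem function arity = 2

2


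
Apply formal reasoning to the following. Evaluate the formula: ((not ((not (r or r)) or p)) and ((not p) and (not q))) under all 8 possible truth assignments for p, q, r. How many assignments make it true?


Check all 8 assignments:
p=0, q=0, r=0: 0
p=0, q=0, r=1: 1
p=0, q=1, r=0: 0
p=0, q=1, r=1: 0
p=1, q=0, r=0: 0
p=1, q=0, r=1: 0
p=1, q=1, r=0: 0
p=1, q=1, r=1: 0
Count of True = 1

1


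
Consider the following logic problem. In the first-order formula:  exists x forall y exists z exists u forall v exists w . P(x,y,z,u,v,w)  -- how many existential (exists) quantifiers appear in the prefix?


Quantifier prefix: exists x forall y exists z exists u forall v exists w
Mark each quantifier type:
  E U E E U E
Universal count = 2, Existential count = 4
Asked for existential (exists) quantifiers: 4

4


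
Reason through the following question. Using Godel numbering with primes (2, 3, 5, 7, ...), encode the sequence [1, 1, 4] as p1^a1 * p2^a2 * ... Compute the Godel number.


Encode each element as an exponent of the corresponding prime:
  2^1 = 2
  3^1 = 3
  5^4 = 625
Product = 2 * 3 * 625 = 3750

3750


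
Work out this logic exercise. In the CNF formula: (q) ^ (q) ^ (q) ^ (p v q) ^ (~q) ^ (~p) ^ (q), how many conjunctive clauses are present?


A CNF formula is a conjunction of clauses.
Clauses are separated by ^.
Counting the conjuncts: 7 clauses.

7


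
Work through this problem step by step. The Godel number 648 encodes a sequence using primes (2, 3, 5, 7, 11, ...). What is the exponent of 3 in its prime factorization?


Factorize 648 by dividing by 3 repeatedly.
Division steps: 3 divides 648 exactly 4 time(s).
Exponent of 3 = 4

4


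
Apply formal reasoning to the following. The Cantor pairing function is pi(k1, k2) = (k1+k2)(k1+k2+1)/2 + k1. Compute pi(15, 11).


k1 + k2 = 26
(k1+k2)(k1+k2+1)/2 = 26 * 27 / 2 = 351
pi = 351 + 15 = 366

366


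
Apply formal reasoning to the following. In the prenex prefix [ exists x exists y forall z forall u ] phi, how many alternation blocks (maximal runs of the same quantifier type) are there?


Quantifier-type sequence: E E A A  (A=forall, E=exists)
Group into maximal same-type runs:
  Ex2 | Ax2
Number of blocks = 2

2


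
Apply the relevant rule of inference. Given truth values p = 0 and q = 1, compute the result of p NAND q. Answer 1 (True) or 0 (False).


p = 0, q = 1
Operation: p NAND q
Evaluate: 0 NAND 1 = 1

1


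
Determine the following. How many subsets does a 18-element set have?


The power set of a set with n elements has 2^n elements.
|P(S)| = 2^18 = 262144

262144


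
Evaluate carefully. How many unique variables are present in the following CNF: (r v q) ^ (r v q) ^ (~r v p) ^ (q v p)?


Identify each variable that appears in the formula.
Variables found: p, q, r
Count = 3

3


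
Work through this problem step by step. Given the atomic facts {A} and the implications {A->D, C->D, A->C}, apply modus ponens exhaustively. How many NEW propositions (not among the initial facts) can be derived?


Initial facts: {A}
Apply modus ponens to closure:
  A and A->D  =>  D
  A and A->C  =>  C
Final known: {A, C, D}
New propositions: {C, D}
Count = 2

2


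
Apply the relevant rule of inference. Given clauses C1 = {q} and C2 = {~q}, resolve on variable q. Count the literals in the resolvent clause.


Remove q from C1 and ~q from C2.
C1 remainder: {}
C2 remainder: {}
Union (resolvent): {} (empty clause)
Resolvent has 0 literal(s).

0


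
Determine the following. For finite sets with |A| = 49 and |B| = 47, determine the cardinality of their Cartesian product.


The Cartesian product A x B contains all ordered pairs (a, b).
|A x B| = |A| * |B| = 49 * 47 = 2303

2303


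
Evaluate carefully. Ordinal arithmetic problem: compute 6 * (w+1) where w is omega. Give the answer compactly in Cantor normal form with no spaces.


Compute 6 * (w+1).
Ordinal * is associative and left-distributive over +, but NOT commutative; for finite n>1, n*w = w but w*n stays w*n.
By left-distributivity: 6 * (w+1) = 6*w + 6*1 = w + 6 = w+6.
Result = w+6

w+6


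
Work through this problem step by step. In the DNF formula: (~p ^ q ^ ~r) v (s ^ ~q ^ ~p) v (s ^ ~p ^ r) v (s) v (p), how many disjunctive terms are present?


A DNF formula is a disjunction of terms (conjunctions).
Terms are separated by v.
Counting the disjuncts: 5 terms.

5


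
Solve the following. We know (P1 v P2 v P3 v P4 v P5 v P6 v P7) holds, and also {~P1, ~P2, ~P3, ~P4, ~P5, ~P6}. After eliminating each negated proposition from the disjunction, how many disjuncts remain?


Original disjuncts (7): P1, P2, P3, P4, P5, P6, P7
Negated (eliminate): ~P1, ~P2, ~P3, ~P4, ~P5, ~P6
Remaining disjuncts: P7
Count = 7 - 6 = 1

1


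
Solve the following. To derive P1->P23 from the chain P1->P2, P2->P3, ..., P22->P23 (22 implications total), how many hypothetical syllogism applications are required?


With 22 implications in a chain connecting 23 propositions:
P1->P2, P2->P3, ..., P22->P23
Steps needed = (number of implications) - 1 = 22 - 1 = 21

21


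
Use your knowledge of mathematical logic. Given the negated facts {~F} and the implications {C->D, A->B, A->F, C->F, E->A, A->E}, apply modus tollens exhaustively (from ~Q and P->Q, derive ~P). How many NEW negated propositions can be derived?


Initial negated facts: {~F}
Apply modus tollens to closure:
  ~F and A->F  =>  ~A
  ~F and C->F  =>  ~C
  ~A and E->A  =>  ~E
Final negated: {~A, ~C, ~E, ~F}
New negations: {~A, ~C, ~E}
Count = 3

3


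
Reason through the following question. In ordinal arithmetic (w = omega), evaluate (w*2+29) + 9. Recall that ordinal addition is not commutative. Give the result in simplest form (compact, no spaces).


Compute (w*2+29) + 9.
Ordinal + is associative but NOT commutative; for finite n>0, n + w = w but w + n stays w+n.
By associativity: (w*2+29) + 9 = w*2 + (29+9) = w*2+38.
Result = w*2+38

w*2+38


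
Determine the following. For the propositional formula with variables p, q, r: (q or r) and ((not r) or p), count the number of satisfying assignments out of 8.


Evaluate all 8 assignments for p, q, r:
p=0, q=0, r=0: 0
p=0, q=0, r=1: 0
p=0, q=1, r=0: 1
p=0, q=1, r=1: 0
p=1, q=0, r=0: 0
p=1, q=0, r=1: 1
p=1, q=1, r=0: 1
p=1, q=1, r=1: 1
Satisfying count = 4

4


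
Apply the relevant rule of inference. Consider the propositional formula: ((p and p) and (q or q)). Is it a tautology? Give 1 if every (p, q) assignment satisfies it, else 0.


Check all 4 assignments:
p=0, q=0: 0
p=0, q=1: 0
p=1, q=0: 0
p=1, q=1: 1
Satisfying count = 1/4.
Tautology iff count = 4: no.

0


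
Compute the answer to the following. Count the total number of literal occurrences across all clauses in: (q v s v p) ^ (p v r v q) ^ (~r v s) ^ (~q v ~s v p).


Counting literals in each clause:
Clause 1: 3 literal(s)
Clause 2: 3 literal(s)
Clause 3: 2 literal(s)
Clause 4: 3 literal(s)
Total = 11

11


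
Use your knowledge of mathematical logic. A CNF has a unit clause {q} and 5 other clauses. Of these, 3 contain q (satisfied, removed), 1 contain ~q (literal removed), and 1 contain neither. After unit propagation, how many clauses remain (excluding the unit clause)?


Satisfied (removed): 3
Shortened (remain): 1
Unchanged (remain): 1
Remaining = 1 + 1 = 2

2


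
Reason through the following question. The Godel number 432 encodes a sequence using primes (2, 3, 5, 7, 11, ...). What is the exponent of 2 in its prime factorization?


Factorize 432 by dividing by 2 repeatedly.
Division steps: 2 divides 432 exactly 4 time(s).
Exponent of 2 = 4

4


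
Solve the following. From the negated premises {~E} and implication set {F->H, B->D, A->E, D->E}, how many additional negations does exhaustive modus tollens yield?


Initial negated facts: {~E}
Apply modus tollens to closure:
  ~E and A->E  =>  ~A
  ~E and D->E  =>  ~D
  ~D and B->D  =>  ~B
Final negated: {~A, ~B, ~D, ~E}
New negations: {~A, ~B, ~D}
Count = 3

3


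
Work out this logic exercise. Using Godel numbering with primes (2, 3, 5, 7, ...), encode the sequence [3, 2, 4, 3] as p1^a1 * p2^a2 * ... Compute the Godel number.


Encode each element as an exponent of the corresponding prime:
  2^3 = 8
  3^2 = 9
  5^4 = 625
  7^3 = 343
Product = 8 * 9 * 625 * 343 = 15435000

15435000


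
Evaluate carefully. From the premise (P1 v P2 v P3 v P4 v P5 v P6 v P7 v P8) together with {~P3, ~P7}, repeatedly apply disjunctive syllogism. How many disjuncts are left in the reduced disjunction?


Original disjuncts (8): P1, P2, P3, P4, P5, P6, P7, P8
Negated (eliminate): ~P3, ~P7
Remaining disjuncts: P1, P2, P4, P5, P6, P8
Count = 8 - 2 = 6

6


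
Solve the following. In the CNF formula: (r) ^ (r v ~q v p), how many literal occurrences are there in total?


Counting literals in each clause:
Clause 1: 1 literal(s)
Clause 2: 3 literal(s)
Total = 4

4


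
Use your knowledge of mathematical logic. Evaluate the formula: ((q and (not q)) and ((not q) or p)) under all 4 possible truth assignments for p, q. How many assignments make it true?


Check all 4 assignments:
p=0, q=0: 0
p=0, q=1: 0
p=1, q=0: 0
p=1, q=1: 0
Count of True = 0

0


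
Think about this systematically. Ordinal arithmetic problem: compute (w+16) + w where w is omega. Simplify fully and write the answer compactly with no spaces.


Compute (w+16) + w.
Ordinal + is associative but NOT commutative; for finite n>0, n + w = w but w + n stays w+n.
(w+16) + w = w + (16+w) = w + w = w*2 (the finite tail 16 is absorbed by the right w).
Result = w*2

w*2


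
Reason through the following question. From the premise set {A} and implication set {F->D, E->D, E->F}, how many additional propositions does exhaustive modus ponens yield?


Initial facts: {A}
Apply modus ponens to closure:
  (no implication fires)
Final known: {A}
New propositions: {(none)}
Count = 0

0


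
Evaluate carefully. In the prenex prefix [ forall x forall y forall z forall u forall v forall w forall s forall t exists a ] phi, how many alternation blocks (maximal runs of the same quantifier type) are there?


Quantifier-type sequence: A A A A A A A A E  (A=forall, E=exists)
Group into maximal same-type runs:
  Ax8 | Ex1
Number of blocks = 2

2


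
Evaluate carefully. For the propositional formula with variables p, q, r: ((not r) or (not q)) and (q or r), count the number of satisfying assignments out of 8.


Evaluate all 8 assignments for p, q, r:
p=0, q=0, r=0: 0
p=0, q=0, r=1: 1
p=0, q=1, r=0: 1
p=0, q=1, r=1: 0
p=1, q=0, r=0: 0
p=1, q=0, r=1: 1
p=1, q=1, r=0: 1
p=1, q=1, r=1: 0
Satisfying count = 4

4


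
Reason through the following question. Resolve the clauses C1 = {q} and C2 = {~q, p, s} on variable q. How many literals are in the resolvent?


Remove q from C1 and ~q from C2.
C1 remainder: {}
C2 remainder: {p, s}
Union (resolvent): {p, s}
Resolvent has 2 literal(s).

2


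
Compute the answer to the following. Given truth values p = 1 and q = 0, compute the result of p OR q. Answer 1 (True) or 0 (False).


p = 1, q = 0
Operation: p OR q
Evaluate: 1 OR 0 = 1

1


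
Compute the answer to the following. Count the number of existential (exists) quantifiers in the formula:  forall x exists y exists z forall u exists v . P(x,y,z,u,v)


Quantifier prefix: forall x exists y exists z forall u exists v
Mark each quantifier type:
  U E E U E
Universal count = 2, Existential count = 3
Asked for existential (exists) quantifiers: 3

3


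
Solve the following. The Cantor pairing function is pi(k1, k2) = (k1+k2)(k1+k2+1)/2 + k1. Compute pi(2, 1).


k1 + k2 = 3
(k1+k2)(k1+k2+1)/2 = 3 * 4 / 2 = 6
pi = 6 + 2 = 8

8


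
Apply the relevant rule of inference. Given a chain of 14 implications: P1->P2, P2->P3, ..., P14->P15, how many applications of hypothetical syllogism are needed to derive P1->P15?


With 14 implications in a chain connecting 15 propositions:
P1->P2, P2->P3, ..., P14->P15
Steps needed = (number of implications) - 1 = 14 - 1 = 13

13


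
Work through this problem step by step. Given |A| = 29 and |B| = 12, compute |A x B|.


The Cartesian product A x B contains all ordered pairs (a, b).
|A x B| = |A| * |B| = 29 * 12 = 348

348


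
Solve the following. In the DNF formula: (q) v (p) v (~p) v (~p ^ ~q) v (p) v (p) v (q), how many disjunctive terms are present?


A DNF formula is a disjunction of terms (conjunctions).
Terms are separated by v.
Counting the disjuncts: 7 terms.

7


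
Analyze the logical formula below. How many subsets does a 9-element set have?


The power set of a set with n elements has 2^n elements.
|P(S)| = 2^9 = 512

512


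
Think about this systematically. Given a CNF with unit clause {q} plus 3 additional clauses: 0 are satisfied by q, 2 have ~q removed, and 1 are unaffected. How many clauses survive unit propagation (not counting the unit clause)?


Satisfied (removed): 0
Shortened (remain): 2
Unchanged (remain): 1
Remaining = 2 + 1 = 3

3


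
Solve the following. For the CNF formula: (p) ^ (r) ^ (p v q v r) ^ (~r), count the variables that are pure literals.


Check each variable for pure literal status:
p: pure positive
q: pure positive
r: mixed (not pure)
Pure literal count = 2

2


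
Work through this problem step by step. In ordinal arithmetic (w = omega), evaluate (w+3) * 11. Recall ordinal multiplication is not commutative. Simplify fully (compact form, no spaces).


Compute (w+3) * 11.
Ordinal * is associative and left-distributive over +, but NOT commutative; for finite n>1, n*w = w but w*n stays w*n.
(w+3) * 11 = (w+3) repeated 11 times. Each intermediate +3 is absorbed by the following w; only the last survives: w*11+3.
Result = w*11+3

w*11+3


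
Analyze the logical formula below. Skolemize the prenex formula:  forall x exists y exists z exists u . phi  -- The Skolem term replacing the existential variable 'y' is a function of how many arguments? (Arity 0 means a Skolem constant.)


Quantifier prefix: forall x exists y exists z exists u
'y' is existentially quantified at position 2.
Universal variables preceding it: x
Skolem function arity = 1

1


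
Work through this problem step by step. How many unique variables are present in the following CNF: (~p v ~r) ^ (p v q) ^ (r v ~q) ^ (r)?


Identify each variable that appears in the formula.
Variables found: p, q, r
Count = 3

3


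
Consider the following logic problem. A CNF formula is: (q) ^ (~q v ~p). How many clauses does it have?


A CNF formula is a conjunction of clauses.
Clauses are separated by ^.
Counting the conjuncts: 2 clauses.

2


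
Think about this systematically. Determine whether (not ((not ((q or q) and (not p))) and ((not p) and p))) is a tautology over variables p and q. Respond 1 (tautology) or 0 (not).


Check all 4 assignments:
p=0, q=0: 1
p=0, q=1: 1
p=1, q=0: 1
p=1, q=1: 1
Satisfying count = 4/4.
Tautology iff count = 4: yes.

1


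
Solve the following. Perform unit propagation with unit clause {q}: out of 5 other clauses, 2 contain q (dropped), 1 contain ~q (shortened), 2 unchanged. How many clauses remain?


Satisfied (removed): 2
Shortened (remain): 1
Unchanged (remain): 2
Remaining = 1 + 2 = 3

3


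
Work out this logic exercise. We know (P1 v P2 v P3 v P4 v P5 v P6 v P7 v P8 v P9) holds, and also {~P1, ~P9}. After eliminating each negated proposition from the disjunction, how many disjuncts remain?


Original disjuncts (9): P1, P2, P3, P4, P5, P6, P7, P8, P9
Negated (eliminate): ~P1, ~P9
Remaining disjuncts: P2, P3, P4, P5, P6, P7, P8
Count = 9 - 2 = 7

7


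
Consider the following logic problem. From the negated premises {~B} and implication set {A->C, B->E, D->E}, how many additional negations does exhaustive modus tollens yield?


Initial negated facts: {~B}
Apply modus tollens to closure:
  (no implication fires)
Final negated: {~B}
New negations: {(none)}
Count = 0

0


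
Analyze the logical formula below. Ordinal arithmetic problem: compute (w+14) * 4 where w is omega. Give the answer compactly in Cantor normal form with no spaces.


Compute (w+14) * 4.
Ordinal * is associative and left-distributive over +, but NOT commutative; for finite n>1, n*w = w but w*n stays w*n.
(w+14) * 4 = (w+14) repeated 4 times. Each intermediate +14 is absorbed by the following w; only the last survives: w*4+14.
Result = w*4+14

w*4+14


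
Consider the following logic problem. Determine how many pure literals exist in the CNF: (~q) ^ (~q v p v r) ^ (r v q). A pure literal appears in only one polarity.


Check each variable for pure literal status:
p: pure positive
q: mixed (not pure)
r: pure positive
Pure literal count = 2

2


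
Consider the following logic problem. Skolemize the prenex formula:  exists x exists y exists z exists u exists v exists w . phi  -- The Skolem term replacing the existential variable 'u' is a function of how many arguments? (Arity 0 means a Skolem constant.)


Quantifier prefix: exists x exists y exists z exists u exists v exists w
'u' is existentially quantified at position 4.
No universal quantifiers precede it.
Skolem function arity = 0 (a Skolem constant)

0


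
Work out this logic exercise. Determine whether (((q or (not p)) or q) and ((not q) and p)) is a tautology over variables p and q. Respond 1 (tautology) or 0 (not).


Check all 4 assignments:
p=0, q=0: 0
p=0, q=1: 0
p=1, q=0: 0
p=1, q=1: 0
Satisfying count = 0/4.
Tautology iff count = 4: no.

0


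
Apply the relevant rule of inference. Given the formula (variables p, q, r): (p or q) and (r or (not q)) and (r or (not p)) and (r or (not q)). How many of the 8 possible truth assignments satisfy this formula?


Evaluate all 8 assignments for p, q, r:
p=0, q=0, r=0: 0
p=0, q=0, r=1: 0
p=0, q=1, r=0: 0
p=0, q=1, r=1: 1
p=1, q=0, r=0: 0
p=1, q=0, r=1: 1
p=1, q=1, r=0: 0
p=1, q=1, r=1: 1
Satisfying count = 3

3


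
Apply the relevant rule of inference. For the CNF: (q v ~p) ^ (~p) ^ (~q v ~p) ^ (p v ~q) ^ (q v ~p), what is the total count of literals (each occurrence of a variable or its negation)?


Counting literals in each clause:
Clause 1: 2 literal(s)
Clause 2: 1 literal(s)
Clause 3: 2 literal(s)
Clause 4: 2 literal(s)
Clause 5: 2 literal(s)
Total = 9

9


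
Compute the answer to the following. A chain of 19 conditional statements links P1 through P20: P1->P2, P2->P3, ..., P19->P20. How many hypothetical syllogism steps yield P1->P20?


With 19 implications in a chain connecting 20 propositions:
P1->P2, P2->P3, ..., P19->P20
Steps needed = (number of implications) - 1 = 19 - 1 = 18

18


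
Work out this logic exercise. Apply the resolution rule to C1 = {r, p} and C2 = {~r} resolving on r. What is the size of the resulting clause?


Remove r from C1 and ~r from C2.
C1 remainder: {p}
C2 remainder: {}
Union (resolvent): {p}
Resolvent has 1 literal(s).

1


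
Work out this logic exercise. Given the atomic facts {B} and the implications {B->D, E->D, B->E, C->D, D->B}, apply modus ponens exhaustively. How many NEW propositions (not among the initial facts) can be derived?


Initial facts: {B}
Apply modus ponens to closure:
  B and B->D  =>  D
  B and B->E  =>  E
Final known: {B, D, E}
New propositions: {D, E}
Count = 2

2


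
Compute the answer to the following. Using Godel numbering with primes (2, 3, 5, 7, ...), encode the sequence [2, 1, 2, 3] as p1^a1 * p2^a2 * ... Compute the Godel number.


Encode each element as an exponent of the corresponding prime:
  2^2 = 4
  3^1 = 3
  5^2 = 25
  7^3 = 343
Product = 4 * 3 * 25 * 343 = 102900

102900


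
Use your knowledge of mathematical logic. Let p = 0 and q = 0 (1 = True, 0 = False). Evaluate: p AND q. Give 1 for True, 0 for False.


p = 0, q = 0
Operation: p AND q
Evaluate: 0 AND 0 = 0

0


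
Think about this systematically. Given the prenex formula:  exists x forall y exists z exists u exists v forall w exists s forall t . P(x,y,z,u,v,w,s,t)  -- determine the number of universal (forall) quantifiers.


Quantifier prefix: exists x forall y exists z exists u exists v forall w exists s forall t
Mark each quantifier type:
  E U E E E U E U
Universal count = 3, Existential count = 5
Asked for universal (forall) quantifiers: 3

3


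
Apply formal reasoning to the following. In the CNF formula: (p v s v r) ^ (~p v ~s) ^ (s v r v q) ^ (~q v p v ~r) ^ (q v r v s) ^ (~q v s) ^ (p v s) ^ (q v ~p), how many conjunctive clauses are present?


A CNF formula is a conjunction of clauses.
Clauses are separated by ^.
Counting the conjuncts: 8 clauses.

8


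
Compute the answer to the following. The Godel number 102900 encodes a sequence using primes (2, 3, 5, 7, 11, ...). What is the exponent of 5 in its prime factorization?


Factorize 102900 by dividing by 5 repeatedly.
Division steps: 5 divides 102900 exactly 2 time(s).
Exponent of 5 = 2

2


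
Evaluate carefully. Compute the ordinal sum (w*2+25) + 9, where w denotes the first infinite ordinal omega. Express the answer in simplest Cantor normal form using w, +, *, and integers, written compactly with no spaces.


Compute (w*2+25) + 9.
Ordinal + is associative but NOT commutative; for finite n>0, n + w = w but w + n stays w+n.
By associativity: (w*2+25) + 9 = w*2 + (25+9) = w*2+34.
Result = w*2+34

w*2+34


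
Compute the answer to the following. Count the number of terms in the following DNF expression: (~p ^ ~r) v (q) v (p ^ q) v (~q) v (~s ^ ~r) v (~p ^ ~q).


A DNF formula is a disjunction of terms (conjunctions).
Terms are separated by v.
Counting the disjuncts: 6 terms.

6


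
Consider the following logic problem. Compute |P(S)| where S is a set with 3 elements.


The power set of a set with n elements has 2^n elements.
|P(S)| = 2^3 = 8

8


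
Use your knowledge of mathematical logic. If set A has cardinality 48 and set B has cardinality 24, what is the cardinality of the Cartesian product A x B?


The Cartesian product A x B contains all ordered pairs (a, b).
|A x B| = |A| * |B| = 48 * 24 = 1152

1152


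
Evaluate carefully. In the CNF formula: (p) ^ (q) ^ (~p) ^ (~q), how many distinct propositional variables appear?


Identify each variable that appears in the formula.
Variables found: p, q
Count = 2

2


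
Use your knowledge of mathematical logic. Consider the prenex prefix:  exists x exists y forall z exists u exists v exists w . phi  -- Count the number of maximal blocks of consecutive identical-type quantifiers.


Quantifier-type sequence: E E A E E E  (A=forall, E=exists)
Group into maximal same-type runs:
  Ex2 | Ax1 | Ex3
Number of blocks = 3

3


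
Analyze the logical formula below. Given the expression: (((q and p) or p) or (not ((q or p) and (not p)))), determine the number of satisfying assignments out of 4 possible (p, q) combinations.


Check all 4 assignments:
p=0, q=0: 1
p=0, q=1: 0
p=1, q=0: 1
p=1, q=1: 1
Count of True = 3

3


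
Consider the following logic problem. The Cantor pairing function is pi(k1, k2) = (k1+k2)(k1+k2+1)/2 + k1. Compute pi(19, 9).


k1 + k2 = 28
(k1+k2)(k1+k2+1)/2 = 28 * 29 / 2 = 406
pi = 406 + 19 = 425

425


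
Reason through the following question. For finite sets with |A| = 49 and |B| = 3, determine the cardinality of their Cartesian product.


The Cartesian product A x B contains all ordered pairs (a, b).
|A x B| = |A| * |B| = 49 * 3 = 147

147


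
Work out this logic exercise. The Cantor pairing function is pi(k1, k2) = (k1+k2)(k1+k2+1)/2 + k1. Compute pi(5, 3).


k1 + k2 = 8
(k1+k2)(k1+k2+1)/2 = 8 * 9 / 2 = 36
pi = 36 + 5 = 41

41
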